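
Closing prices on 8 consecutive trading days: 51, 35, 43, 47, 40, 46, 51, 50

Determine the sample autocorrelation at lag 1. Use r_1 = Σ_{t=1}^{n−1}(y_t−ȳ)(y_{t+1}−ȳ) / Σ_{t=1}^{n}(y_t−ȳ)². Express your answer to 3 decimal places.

Mean ȳ = (51 + 35 + 43 + 47 + 40 + 46 + 51 + 50)/8 = 45.3750
Deviations from mean: 5.6250, -10.3750, -2.3750, 1.6250, -5.3750, 0.6250, 5.6250, 4.6250
Numerator Σ_{t=1}^{7}(y_t−ȳ)(y_{t+1}−ȳ) = -20.1406
Denominator Σ(y_t−ȳ)² = 229.8750
r_1 = -20.1406 / 229.8750 = -0.088

-0.088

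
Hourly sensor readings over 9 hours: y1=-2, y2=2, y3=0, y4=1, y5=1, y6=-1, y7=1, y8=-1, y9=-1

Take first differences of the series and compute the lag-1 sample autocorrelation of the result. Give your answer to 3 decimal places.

First differences Δy: 4, -2, 1, 0, -2, 2, -2, 0
Mean of differences = 0.1250
Numerator Σ(Δy_t−Δȳ)(Δy_{t+1}−Δȳ) = -17.6406
Denominator Σ(Δy_t−Δȳ)² = 32.8750
r_1(Δy) = -17.6406 / 32.8750 = -0.537

-0.537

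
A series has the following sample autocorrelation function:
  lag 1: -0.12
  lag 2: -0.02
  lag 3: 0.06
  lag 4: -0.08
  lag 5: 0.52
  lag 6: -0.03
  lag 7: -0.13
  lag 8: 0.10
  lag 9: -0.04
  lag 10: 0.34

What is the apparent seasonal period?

5

The largest autocorrelation is r_5 = 0.52, with a weaker echo at lag 10 (0.34); the remaining lags stay at or below 0.10.
The dominant spike at lag 5 indicates a seasonal period of 5.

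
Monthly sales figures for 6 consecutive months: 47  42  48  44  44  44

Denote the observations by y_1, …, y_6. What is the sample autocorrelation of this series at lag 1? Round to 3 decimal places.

Mean ȳ = (47 + 42 + 48 + 44 + 44 + 44)/6 = 44.8333
Numerator Σ_{t=1}^{5}(y_t−ȳ)(y_{t+1}−ȳ) = -16.3611
Denominator Σ(y_t−ȳ)² = 24.8333
r_1 = -16.3611 / 24.8333 = -0.659

-0.659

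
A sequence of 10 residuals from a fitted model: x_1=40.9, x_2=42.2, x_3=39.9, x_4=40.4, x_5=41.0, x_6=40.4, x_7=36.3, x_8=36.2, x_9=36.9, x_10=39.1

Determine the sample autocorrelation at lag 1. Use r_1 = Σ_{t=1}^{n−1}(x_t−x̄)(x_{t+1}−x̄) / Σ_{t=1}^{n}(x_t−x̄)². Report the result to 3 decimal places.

Mean x̄ = (40.9 + 42.2 + 39.9 + 40.4 + 41.0 + 40.4 + 36.3 + 36.2 + 36.9 + 39.1)/10 = 39.3300
Numerator Σ_{t=1}^{9}(x_t−x̄)(x_{t+1}−x̄) = 24.7321
Denominator Σ(x_t−x̄)² = 41.0410
r_1 = 24.7321 / 41.0410 = 0.603

0.603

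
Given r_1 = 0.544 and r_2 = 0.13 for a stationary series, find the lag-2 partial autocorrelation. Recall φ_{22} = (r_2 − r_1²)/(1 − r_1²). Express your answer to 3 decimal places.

-0.236

φ_{22} = (r_2 − r_1²) / (1 − r_1²)
r_1² = (0.544)² = 0.295936
Numerator = 0.13 − 0.2959 = -0.1659; denominator = 1 − 0.2959 = 0.7041
φ_{22} = -0.1659 / 0.7041 = -0.236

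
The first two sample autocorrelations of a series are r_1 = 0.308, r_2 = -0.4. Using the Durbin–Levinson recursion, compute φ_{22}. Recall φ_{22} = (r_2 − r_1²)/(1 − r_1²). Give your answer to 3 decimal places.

-0.547

φ_{22} = (r_2 − r_1²) / (1 − r_1²)
r_1² = (0.308)² = 0.094864
Numerator = -0.4 − 0.0949 = -0.4949; denominator = 1 − 0.0949 = 0.9051
φ_{22} = -0.4949 / 0.9051 = -0.547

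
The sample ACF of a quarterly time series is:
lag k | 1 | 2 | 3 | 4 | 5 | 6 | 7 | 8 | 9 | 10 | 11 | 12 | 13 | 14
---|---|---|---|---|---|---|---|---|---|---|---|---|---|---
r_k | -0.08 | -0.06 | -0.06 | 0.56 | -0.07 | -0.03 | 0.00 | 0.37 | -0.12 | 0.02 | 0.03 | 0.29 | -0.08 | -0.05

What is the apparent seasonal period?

The largest autocorrelation is r_4 = 0.56, with weaker echoes at lags 8 (0.37) and 12 (0.29); the remaining lags stay at or below 0.03.
The dominant spike at lag 4 indicates a seasonal period of 4.

4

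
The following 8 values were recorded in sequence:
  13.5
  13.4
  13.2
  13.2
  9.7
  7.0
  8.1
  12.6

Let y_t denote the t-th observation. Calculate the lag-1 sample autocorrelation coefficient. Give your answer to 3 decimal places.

Mean ȳ = (13.5 + 13.4 + 13.2 + 13.2 + 9.7 + 7.0 + 8.1 + 12.6)/8 = 11.3375
Deviations from mean: 2.1625, 2.0625, 1.8625, 1.8625, -1.6375, -4.3375, -3.2375, 1.2625
Σ(y_t−ȳ)(y_{t+1}−ȳ) = (4.4602) + (3.8414) + (3.4689) + (-3.0498) + (7.1027) + (14.0427) + (-4.0873) = 25.7786
Denominator Σ(y_t−ȳ)² = 49.4388
r_1 = 25.7786 / 49.4388 = 0.521

0.521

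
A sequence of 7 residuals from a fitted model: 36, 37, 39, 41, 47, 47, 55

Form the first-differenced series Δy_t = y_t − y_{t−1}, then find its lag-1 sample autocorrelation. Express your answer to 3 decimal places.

-0.485

First differences Δy: 1, 2, 2, 6, 0, 8
Mean of differences = 3.1667
Numerator Σ(Δy_t−Δȳ)(Δy_{t+1}−Δȳ) = -23.6944
Denominator Σ(Δy_t−Δȳ)² = 48.8333
r_1(Δy) = -23.6944 / 48.8333 = -0.485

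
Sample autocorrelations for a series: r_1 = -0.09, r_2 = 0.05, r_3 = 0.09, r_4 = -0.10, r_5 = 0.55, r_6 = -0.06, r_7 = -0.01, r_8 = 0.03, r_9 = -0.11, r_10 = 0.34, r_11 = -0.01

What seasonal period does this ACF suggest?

5

The largest autocorrelation is r_5 = 0.55, with a weaker echo at lag 10 (0.34); the remaining lags stay at or below 0.09.
The dominant spike at lag 5 indicates a seasonal period of 5.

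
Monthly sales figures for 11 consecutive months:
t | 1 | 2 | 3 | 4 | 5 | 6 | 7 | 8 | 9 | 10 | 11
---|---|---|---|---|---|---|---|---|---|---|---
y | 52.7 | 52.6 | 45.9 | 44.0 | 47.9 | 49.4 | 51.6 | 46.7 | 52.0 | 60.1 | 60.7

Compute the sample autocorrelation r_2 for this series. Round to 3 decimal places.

-0.042

Mean ȳ = (52.7 + 52.6 + 45.9 + 44.0 + 47.9 + 49.4 + 51.6 + 46.7 + 52.0 + 60.1 + 60.7)/11 = 51.2364
Numerator Σ_{t=1}^{9}(y_t−ȳ)(y_{t+2}−ȳ) = -12.1726
Denominator Σ(y_t−ȳ)² = 288.7655
r_2 = -12.1726 / 288.7655 = -0.042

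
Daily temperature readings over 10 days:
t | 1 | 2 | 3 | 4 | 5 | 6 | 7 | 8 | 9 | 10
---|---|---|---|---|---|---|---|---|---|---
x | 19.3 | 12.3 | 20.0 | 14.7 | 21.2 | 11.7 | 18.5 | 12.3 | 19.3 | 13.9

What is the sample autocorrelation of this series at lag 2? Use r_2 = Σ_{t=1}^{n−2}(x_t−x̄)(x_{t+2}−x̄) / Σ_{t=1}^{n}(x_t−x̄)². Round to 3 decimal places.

Mean x̄ = (19.3 + 12.3 + 20.0 + 14.7 + 21.2 + 11.7 + 18.5 + 12.3 + 19.3 + 13.9)/10 = 16.3200
Numerator Σ_{t=1}^{8}(x_t−x̄)(x_{t+2}−x̄) = 88.3572
Denominator Σ(x_t−x̄)² = 122.0160
r_2 = 88.3572 / 122.0160 = 0.724

0.724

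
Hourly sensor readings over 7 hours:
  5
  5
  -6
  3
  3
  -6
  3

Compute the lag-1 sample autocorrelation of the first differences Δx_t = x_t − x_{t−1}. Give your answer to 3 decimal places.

First differences Δx: 0, -11, 9, 0, -9, 9
Mean of differences = -0.3333
Numerator Σ(Δx_t−Δx̄)(Δx_{t+1}−Δx̄) = -183.7778
Denominator Σ(Δx_t−Δx̄)² = 363.3333
r_1(Δx) = -183.7778 / 363.3333 = -0.506

-0.506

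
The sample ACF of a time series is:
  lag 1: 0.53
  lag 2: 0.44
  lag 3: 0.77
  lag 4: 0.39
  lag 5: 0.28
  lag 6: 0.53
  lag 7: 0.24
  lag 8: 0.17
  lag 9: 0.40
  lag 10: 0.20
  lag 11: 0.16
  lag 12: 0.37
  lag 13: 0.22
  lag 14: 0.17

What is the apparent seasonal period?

3

The largest autocorrelation is r_3 = 0.77; the remaining lags stay at or below 0.53. The elevated value at lag 1 (0.53), dropping to 0.44 at lag 2, reflects decaying short-term dependence rather than seasonality.
The dominant spike at lag 3 indicates a seasonal period of 3.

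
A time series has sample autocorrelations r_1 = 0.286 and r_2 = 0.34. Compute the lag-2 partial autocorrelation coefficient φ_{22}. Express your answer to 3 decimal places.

φ_{22} = (r_2 − r_1²) / (1 − r_1²)
r_1² = (0.286)² = 0.081796
Numerator = 0.34 − 0.0818 = 0.2582; denominator = 1 − 0.0818 = 0.9182
φ_{22} = 0.2582 / 0.9182 = 0.281

0.281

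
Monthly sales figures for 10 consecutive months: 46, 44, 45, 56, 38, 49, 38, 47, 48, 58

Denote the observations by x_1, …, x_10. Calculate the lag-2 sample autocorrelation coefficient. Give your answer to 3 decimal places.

0.214

Mean x̄ = (46 + 44 + 45 + 56 + 38 + 49 + 38 + 47 + 48 + 58)/10 = 46.9000
Numerator Σ_{t=1}^{8}(x_t−x̄)(x_{t+2}−x̄) = 82.0800
Denominator Σ(x_t−x̄)² = 382.9000
r_2 = 82.0800 / 382.9000 = 0.214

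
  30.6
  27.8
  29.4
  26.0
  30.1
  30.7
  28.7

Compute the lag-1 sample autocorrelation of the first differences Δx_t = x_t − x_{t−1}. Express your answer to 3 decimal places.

-0.512

First differences Δx: -2.8, 1.6, -3.4, 4.1, 0.6, -2.0
Mean of differences = -0.3167
Numerator Σ(Δx_t−Δx̄)(Δx_{t+1}−Δx̄) = -21.7819
Denominator Σ(Δx_t−Δx̄)² = 42.5283
r_1(Δx) = -21.7819 / 42.5283 = -0.512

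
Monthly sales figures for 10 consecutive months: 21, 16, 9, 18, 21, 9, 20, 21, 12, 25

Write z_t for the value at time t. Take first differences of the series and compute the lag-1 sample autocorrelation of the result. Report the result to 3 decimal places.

-0.416

First differences Δz: -5, -7, 9, 3, -12, 11, 1, -9, 13
Mean of differences = 0.4444
Numerator Σ(Δz_t−Δz̄)(Δz_{t+1}−Δz̄) = -282.4198
Denominator Σ(Δz_t−Δz̄)² = 678.2222
r_1(Δz) = -282.4198 / 678.2222 = -0.416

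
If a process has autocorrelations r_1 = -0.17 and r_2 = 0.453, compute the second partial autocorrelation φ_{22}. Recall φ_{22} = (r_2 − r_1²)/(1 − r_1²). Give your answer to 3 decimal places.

0.437

φ_{22} = (r_2 − r_1²) / (1 − r_1²)
r_1² = (-0.17)² = 0.0289
Numerator = 0.453 − 0.0289 = 0.4241; denominator = 1 − 0.0289 = 0.9711
φ_{22} = 0.4241 / 0.9711 = 0.437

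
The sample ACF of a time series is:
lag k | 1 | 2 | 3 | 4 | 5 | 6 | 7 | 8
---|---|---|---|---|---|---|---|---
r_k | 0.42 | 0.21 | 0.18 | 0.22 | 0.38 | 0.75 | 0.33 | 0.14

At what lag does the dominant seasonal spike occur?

6

The largest autocorrelation is r_6 = 0.75; the remaining lags stay at or below 0.42. The elevated value at lag 1 (0.42), dropping to 0.21 at lag 2, reflects decaying short-term dependence rather than seasonality.
The dominant spike at lag 6 indicates a seasonal period of 6.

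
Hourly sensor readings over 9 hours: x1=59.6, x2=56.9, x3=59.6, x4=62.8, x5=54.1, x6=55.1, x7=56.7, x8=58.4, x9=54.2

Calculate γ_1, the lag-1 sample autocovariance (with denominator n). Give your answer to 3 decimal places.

Mean x̄ = (59.6 + 56.9 + 59.6 + 62.8 + 54.1 + 55.1 + 56.7 + 58.4 + 54.2)/9 = 57.4889
Σ_{t=1}^{8}(x_t−x̄)(x_{t+1}−x̄) = -3.0079
γ_1 = -3.0079 / 9 = -0.334

-0.334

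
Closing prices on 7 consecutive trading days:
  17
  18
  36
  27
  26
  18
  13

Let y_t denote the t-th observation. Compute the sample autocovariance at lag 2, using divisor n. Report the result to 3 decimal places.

Mean ȳ = (17 + 18 + 36 + 27 + 26 + 18 + 13)/7 = 22.1429
Σ_{t=1}^{5}(y_t−ȳ)(y_{t+2}−ȳ) = -93.3265
γ_2 = -93.3265 / 7 = -13.332

-13.332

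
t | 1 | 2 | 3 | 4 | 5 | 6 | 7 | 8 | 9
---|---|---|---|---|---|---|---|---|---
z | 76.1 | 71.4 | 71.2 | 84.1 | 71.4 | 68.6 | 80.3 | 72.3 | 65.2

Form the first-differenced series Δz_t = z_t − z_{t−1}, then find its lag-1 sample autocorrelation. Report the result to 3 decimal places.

-0.337

First differences Δz: -4.7, -0.2, 12.9, -12.7, -2.8, 11.7, -8.0, -7.1
Mean of differences = -1.3625
Numerator Σ(Δz_t−Δz̄)(Δz_{t+1}−Δz̄) = -200.1002
Denominator Σ(Δz_t−Δz̄)² = 594.1188
r_1(Δz) = -200.1002 / 594.1188 = -0.337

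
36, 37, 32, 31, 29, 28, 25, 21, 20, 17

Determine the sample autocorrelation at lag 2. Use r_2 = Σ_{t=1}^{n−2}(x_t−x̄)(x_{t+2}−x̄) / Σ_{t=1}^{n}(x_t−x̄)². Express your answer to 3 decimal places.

Mean x̄ = (36 + 37 + 32 + 31 + 29 + 28 + 25 + 21 + 20 + 17)/10 = 27.6000
Numerator Σ_{t=1}^{8}(x_t−x̄)(x_{t+2}−x̄) = 159.8800
Denominator Σ(x_t−x̄)² = 412.4000
r_2 = 159.8800 / 412.4000 = 0.388

0.388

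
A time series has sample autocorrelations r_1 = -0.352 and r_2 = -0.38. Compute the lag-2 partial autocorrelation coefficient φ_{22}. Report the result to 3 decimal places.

φ_{22} = (r_2 − r_1²) / (1 − r_1²)
r_1² = (-0.352)² = 0.123904
Numerator = -0.38 − 0.1239 = -0.5039; denominator = 1 − 0.1239 = 0.8761
φ_{22} = -0.5039 / 0.8761 = -0.575

-0.575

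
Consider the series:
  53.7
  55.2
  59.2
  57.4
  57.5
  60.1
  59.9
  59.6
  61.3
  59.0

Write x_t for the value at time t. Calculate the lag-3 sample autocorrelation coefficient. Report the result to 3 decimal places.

Mean x̄ = (53.7 + 55.2 + 59.2 + 57.4 + 57.5 + 60.1 + 59.9 + 59.6 + 61.3 + 59.0)/10 = 58.2900
Σ(x_t−x̄)(x_{t+3}−x̄) = (4.0851) + (2.4411) + (1.6471) + (-1.4329) + (-1.0349) + (5.4481) + (1.1431) = 12.2967
Denominator Σ(x_t−x̄)² = 50.0090
r_3 = 12.2967 / 50.0090 = 0.246

0.246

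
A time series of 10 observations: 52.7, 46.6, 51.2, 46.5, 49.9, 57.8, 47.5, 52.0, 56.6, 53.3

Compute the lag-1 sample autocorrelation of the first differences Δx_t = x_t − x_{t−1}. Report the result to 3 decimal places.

First differences Δx: -6.1, 4.6, -4.7, 3.4, 7.9, -10.3, 4.5, 4.6, -3.3
Mean of differences = 0.0667
Numerator Σ(Δx_t−Δx̄)(Δx_{t+1}−Δx̄) = -161.6711
Denominator Σ(Δx_t−Δx̄)² = 312.7800
r_1(Δx) = -161.6711 / 312.7800 = -0.517

-0.517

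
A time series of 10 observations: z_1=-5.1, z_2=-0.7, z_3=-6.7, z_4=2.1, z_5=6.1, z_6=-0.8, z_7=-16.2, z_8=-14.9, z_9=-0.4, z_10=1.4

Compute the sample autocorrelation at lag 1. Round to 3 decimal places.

Mean z̄ = (-5.1 − 0.7 − 6.7 + 2.1 + 6.1 − 0.8 − 16.2 − 14.9 − 0.4 + 1.4)/10 = -3.5200
Numerator Σ_{t=1}^{9}(z_t−z̄)(z_{t+1}−z̄) = 138.5896
Denominator Σ(z_t−z̄)² = 476.3160
r_1 = 138.5896 / 476.3160 = 0.291

0.291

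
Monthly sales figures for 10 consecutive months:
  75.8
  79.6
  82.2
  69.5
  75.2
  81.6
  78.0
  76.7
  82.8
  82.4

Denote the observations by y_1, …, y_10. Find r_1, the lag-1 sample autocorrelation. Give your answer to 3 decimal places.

Mean ȳ = (75.8 + 79.6 + 82.2 + 69.5 + 75.2 + 81.6 + 78.0 + 76.7 + 82.8 + 82.4)/10 = 78.3800
Numerator Σ_{t=1}^{9}(y_t−ȳ)(y_{t+1}−ȳ) = -4.6524
Denominator Σ(y_t−ȳ)² = 160.7360
r_1 = -4.6524 / 160.7360 = -0.029

-0.029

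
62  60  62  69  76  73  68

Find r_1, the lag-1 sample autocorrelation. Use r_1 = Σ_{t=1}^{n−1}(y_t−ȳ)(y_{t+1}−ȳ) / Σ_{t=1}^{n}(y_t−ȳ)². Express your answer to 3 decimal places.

0.622

Mean ȳ = (62 + 60 + 62 + 69 + 76 + 73 + 68)/7 = 67.1429
Deviations from mean: -5.1429, -7.1429, -5.1429, 1.8571, 8.8571, 5.8571, 0.8571
Numerator Σ_{t=1}^{6}(y_t−ȳ)(y_{t+1}−ȳ) = 137.2653
Denominator Σ(y_t−ȳ)² = 220.8571
r_1 = 137.2653 / 220.8571 = 0.622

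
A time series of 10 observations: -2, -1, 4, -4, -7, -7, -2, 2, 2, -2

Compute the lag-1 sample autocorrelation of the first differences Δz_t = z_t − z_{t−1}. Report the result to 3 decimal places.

0.058

First differences Δz: 1, 5, -8, -3, 0, 5, 4, 0, -4
Mean of differences = 0.0000
Numerator Σ(Δz_t−Δz̄)(Δz_{t+1}−Δz̄) = 9.0000
Denominator Σ(Δz_t−Δz̄)² = 156.0000
r_1(Δz) = 9.0000 / 156.0000 = 0.058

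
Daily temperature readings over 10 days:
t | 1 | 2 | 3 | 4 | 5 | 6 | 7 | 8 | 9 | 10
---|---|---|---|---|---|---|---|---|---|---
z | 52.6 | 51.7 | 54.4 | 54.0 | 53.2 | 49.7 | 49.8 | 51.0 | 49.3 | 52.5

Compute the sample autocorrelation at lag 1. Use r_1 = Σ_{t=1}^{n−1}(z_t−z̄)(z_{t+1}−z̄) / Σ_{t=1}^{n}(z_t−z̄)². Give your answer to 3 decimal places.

Mean z̄ = (52.6 + 51.7 + 54.4 + 54.0 + 53.2 + 49.7 + 49.8 + 51.0 + 49.3 + 52.5)/10 = 51.8200
Numerator Σ_{t=1}^{9}(z_t−z̄)(z_{t+1}−z̄) = 11.5956
Denominator Σ(z_t−z̄)² = 29.9960
r_1 = 11.5956 / 29.9960 = 0.387

0.387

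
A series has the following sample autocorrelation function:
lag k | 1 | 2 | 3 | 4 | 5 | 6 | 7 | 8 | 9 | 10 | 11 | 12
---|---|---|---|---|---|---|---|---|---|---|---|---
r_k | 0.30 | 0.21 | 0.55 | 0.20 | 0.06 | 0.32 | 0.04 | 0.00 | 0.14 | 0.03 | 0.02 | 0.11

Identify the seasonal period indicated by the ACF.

The largest autocorrelation is r_3 = 0.55, with a weaker echo at lag 6 (0.32); the remaining lags stay at or below 0.30. The elevated value at lag 1 (0.30), dropping to 0.21 at lag 2, reflects decaying short-term dependence rather than seasonality.
The dominant spike at lag 3 indicates a seasonal period of 3.

3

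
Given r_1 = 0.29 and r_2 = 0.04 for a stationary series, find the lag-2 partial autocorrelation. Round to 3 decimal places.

-0.048

φ_{22} = (r_2 − r_1²) / (1 − r_1²)
r_1² = (0.29)² = 0.0841
Numerator = 0.04 − 0.0841 = -0.0441; denominator = 1 − 0.0841 = 0.9159
φ_{22} = -0.0441 / 0.9159 = -0.048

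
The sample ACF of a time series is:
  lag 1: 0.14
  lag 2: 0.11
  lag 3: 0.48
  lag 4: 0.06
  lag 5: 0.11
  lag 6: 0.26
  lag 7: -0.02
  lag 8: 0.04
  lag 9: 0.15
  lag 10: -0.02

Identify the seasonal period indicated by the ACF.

The largest autocorrelation is r_3 = 0.48, with weaker echoes at lags 6 (0.26) and 9 (0.15); the remaining lags stay at or below 0.14.
The dominant spike at lag 3 indicates a seasonal period of 3.

3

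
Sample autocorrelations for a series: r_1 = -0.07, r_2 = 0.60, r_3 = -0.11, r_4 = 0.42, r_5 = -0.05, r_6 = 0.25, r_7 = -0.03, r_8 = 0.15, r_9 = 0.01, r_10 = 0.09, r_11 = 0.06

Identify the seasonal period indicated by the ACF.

2

The largest autocorrelation is r_2 = 0.60, with weaker echoes at lags 4 (0.42), 6 (0.25) and 8 (0.15); the remaining lags stay at or below 0.09.
The dominant spike at lag 2 indicates a seasonal period of 2.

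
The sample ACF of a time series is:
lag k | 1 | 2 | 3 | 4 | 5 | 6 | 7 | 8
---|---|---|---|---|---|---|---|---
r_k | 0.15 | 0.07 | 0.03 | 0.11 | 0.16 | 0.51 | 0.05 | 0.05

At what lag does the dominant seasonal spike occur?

6

The largest autocorrelation is r_6 = 0.51; the remaining lags stay at or below 0.16.
The dominant spike at lag 6 indicates a seasonal period of 6.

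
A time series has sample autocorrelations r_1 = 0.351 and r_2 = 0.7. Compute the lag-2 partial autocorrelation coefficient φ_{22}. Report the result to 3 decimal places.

φ_{22} = (r_2 − r_1²) / (1 − r_1²)
r_1² = (0.351)² = 0.123201
Numerator = 0.7 − 0.1232 = 0.5768; denominator = 1 − 0.1232 = 0.8768
φ_{22} = 0.5768 / 0.8768 = 0.658

0.658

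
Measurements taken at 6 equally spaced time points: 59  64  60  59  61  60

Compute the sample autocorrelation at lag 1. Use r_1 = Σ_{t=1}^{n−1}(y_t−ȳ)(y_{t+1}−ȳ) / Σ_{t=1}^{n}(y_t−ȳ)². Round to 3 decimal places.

-0.414

Mean ȳ = (59 + 64 + 60 + 59 + 61 + 60)/6 = 60.5000
Deviations from mean: -1.5000, 3.5000, -0.5000, -1.5000, 0.5000, -0.5000
Σ(y_t−ȳ)(y_{t+1}−ȳ) = (-5.2500) + (-1.7500) + (0.7500) + (-0.7500) + (-0.2500) = -7.2500
Denominator Σ(y_t−ȳ)² = 17.5000
r_1 = -7.2500 / 17.5000 = -0.414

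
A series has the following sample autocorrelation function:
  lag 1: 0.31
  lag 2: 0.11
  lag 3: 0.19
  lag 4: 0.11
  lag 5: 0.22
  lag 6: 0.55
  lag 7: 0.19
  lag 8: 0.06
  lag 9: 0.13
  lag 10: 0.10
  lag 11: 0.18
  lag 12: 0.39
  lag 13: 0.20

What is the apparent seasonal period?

6

The largest autocorrelation is r_6 = 0.55, with a weaker echo at lag 12 (0.39); the remaining lags stay at or below 0.31. The elevated value at lag 1 (0.31), dropping to 0.11 at lag 2, reflects decaying short-term dependence rather than seasonality.
The dominant spike at lag 6 indicates a seasonal period of 6.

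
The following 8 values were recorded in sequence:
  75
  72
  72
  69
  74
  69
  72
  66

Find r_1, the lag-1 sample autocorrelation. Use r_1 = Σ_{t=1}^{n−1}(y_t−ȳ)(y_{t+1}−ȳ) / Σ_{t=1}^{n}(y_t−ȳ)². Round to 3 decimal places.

-0.267

Mean ȳ = (75 + 72 + 72 + 69 + 74 + 69 + 72 + 66)/8 = 71.1250
Deviations from mean: 3.8750, 0.8750, 0.8750, -2.1250, 2.8750, -2.1250, 0.8750, -5.1250
Σ(y_t−ȳ)(y_{t+1}−ȳ) = (3.3906) + (0.7656) + (-1.8594) + (-6.1094) + (-6.1094) + (-1.8594) + (-4.4844) = -16.2656
Denominator Σ(y_t−ȳ)² = 60.8750
r_1 = -16.2656 / 60.8750 = -0.267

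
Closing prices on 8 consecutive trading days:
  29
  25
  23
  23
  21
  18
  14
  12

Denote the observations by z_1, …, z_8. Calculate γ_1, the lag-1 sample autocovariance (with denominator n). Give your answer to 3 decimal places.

Mean z̄ = (29 + 25 + 23 + 23 + 21 + 18 + 14 + 12)/8 = 20.6250
Σ_{t=1}^{7}(z_t−z̄)(z_{t+1}−z̄) = 127.1094
γ_1 = 127.1094 / 8 = 15.889

15.889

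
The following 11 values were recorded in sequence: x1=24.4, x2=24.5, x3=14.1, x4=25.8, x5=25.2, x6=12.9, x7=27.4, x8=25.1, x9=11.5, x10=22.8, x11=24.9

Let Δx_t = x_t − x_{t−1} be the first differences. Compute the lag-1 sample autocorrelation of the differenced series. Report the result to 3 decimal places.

First differences Δx: 0.1, -10.4, 11.7, -0.6, -12.3, 14.5, -2.3, -13.6, 11.3, 2.1
Mean of differences = 0.0500
Numerator Σ(Δx_t−Δx̄)(Δx_{t+1}−Δx̄) = -432.6475
Denominator Σ(Δx_t−Δx̄)² = 929.2850
r_1(Δx) = -432.6475 / 929.2850 = -0.466

-0.466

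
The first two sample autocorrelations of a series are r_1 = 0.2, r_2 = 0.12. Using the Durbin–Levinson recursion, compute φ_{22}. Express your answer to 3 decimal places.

φ_{22} = (r_2 − r_1²) / (1 − r_1²)
r_1² = (0.2)² = 0.04
Numerator = 0.12 − 0.0400 = 0.0800; denominator = 1 − 0.0400 = 0.9600
φ_{22} = 0.0800 / 0.9600 = 0.083

0.083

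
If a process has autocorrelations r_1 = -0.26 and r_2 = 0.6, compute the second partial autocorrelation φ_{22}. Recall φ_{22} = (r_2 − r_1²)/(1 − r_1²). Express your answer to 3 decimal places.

0.571

φ_{22} = (r_2 − r_1²) / (1 − r_1²)
r_1² = (-0.26)² = 0.0676
Numerator = 0.6 − 0.0676 = 0.5324; denominator = 1 − 0.0676 = 0.9324
φ_{22} = 0.5324 / 0.9324 = 0.571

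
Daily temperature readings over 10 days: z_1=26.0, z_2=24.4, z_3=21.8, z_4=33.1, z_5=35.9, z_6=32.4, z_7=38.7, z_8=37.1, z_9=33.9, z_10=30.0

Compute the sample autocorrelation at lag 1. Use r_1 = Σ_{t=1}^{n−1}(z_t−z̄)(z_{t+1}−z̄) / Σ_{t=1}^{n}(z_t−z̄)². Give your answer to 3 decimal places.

Mean z̄ = (26.0 + 24.4 + 21.8 + 33.1 + 35.9 + 32.4 + 38.7 + 37.1 + 33.9 + 30.0)/10 = 31.3300
Numerator Σ_{t=1}^{9}(z_t−z̄)(z_{t+1}−z̄) = 160.9121
Denominator Σ(z_t−z̄)² = 288.4010
r_1 = 160.9121 / 288.4010 = 0.558

0.558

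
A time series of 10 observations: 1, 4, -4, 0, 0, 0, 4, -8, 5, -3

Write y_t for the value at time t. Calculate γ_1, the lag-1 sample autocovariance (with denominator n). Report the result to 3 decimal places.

Mean ȳ = (1 + 4 − 4 + 0 + 0 + 0 + 4 − 8 + 5 − 3)/10 = -0.1000
Σ_{t=1}^{9}(y_t−ȳ)(y_{t+1}−ȳ) = -98.9100
γ_1 = -98.9100 / 10 = -9.891

-9.891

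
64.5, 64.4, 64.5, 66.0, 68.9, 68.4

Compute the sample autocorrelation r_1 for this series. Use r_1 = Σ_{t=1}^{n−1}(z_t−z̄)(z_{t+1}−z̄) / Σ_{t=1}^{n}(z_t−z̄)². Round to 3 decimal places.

Mean z̄ = (64.5 + 64.4 + 64.5 + 66.0 + 68.9 + 68.4)/6 = 66.1167
Deviations from mean: -1.6167, -1.7167, -1.6167, -0.1167, 2.7833, 2.2833
Σ(z_t−z̄)(z_{t+1}−z̄) = (2.7753) + (2.7753) + (0.1886) + (-0.3247) + (6.3553) = 11.7697
Denominator Σ(z_t−z̄)² = 21.1483
r_1 = 11.7697 / 21.1483 = 0.557

0.557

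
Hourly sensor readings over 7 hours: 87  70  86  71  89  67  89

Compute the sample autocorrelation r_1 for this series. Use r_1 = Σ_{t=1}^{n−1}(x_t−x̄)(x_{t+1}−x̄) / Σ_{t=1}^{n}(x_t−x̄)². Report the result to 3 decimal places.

Mean x̄ = (87 + 70 + 86 + 71 + 89 + 67 + 89)/7 = 79.8571
Deviations from mean: 7.1429, -9.8571, 6.1429, -8.8571, 9.1429, -12.8571, 9.1429
Numerator Σ_{t=1}^{6}(x_t−x̄)(x_{t+1}−x̄) = -501.4490
Denominator Σ(x_t−x̄)² = 596.8571
r_1 = -501.4490 / 596.8571 = -0.840

-0.840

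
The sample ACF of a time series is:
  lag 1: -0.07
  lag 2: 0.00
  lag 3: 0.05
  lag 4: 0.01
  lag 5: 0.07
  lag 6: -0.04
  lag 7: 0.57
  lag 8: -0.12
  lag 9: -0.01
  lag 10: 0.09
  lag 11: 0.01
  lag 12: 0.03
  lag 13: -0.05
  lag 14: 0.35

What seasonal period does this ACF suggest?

The largest autocorrelation is r_7 = 0.57, with a weaker echo at lag 14 (0.35); the remaining lags stay at or below 0.09.
The dominant spike at lag 7 indicates a seasonal period of 7.

7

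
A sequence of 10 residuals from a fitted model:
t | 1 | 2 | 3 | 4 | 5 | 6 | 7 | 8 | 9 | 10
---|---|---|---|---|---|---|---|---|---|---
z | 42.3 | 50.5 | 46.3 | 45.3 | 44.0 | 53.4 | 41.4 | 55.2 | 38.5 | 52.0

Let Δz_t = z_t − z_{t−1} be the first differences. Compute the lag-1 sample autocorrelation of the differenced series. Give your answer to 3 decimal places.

-0.795

First differences Δz: 8.2, -4.2, -1.0, -1.3, 9.4, -12.0, 13.8, -16.7, 13.5
Mean of differences = 1.0778
Numerator Σ(Δz_t−Δz̄)(Δz_{t+1}−Δz̄) = -763.6983
Denominator Σ(Δz_t−Δz̄)² = 961.0556
r_1(Δz) = -763.6983 / 961.0556 = -0.795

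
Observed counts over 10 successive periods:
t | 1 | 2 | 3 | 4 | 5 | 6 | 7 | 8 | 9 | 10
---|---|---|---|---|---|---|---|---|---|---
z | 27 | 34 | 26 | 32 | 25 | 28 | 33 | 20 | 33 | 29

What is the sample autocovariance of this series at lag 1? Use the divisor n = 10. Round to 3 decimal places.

-11.839

Mean z̄ = (27 + 34 + 26 + 32 + 25 + 28 + 33 + 20 + 33 + 29)/10 = 28.7000
Σ_{t=1}^{9}(z_t−z̄)(z_{t+1}−z̄) = -118.3900
γ_1 = -118.3900 / 10 = -11.839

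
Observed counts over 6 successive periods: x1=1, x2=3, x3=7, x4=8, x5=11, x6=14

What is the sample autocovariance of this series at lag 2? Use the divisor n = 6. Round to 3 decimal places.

Mean x̄ = (1 + 3 + 7 + 8 + 11 + 14)/6 = 7.3333
Σ_{t=1}^{4}(x_t−x̄)(x_{t+2}−x̄) = 2.4444
γ_2 = 2.4444 / 6 = 0.407

0.407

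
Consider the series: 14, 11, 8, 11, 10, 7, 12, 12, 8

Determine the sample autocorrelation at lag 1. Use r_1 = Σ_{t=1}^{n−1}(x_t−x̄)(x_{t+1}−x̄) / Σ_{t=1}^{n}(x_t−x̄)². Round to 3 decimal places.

Mean x̄ = (14 + 11 + 8 + 11 + 10 + 7 + 12 + 12 + 8)/9 = 10.3333
Numerator Σ_{t=1}^{8}(x_t−x̄)(x_{t+1}−x̄) = -6.4444
Denominator Σ(x_t−x̄)² = 42.0000
r_1 = -6.4444 / 42.0000 = -0.153

-0.153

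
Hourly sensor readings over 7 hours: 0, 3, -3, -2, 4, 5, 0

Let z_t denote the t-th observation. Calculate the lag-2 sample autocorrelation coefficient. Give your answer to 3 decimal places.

Mean z̄ = (0 + 3 − 3 − 2 + 4 + 5 + 0)/7 = 1.0000
Deviations from mean: -1.0000, 2.0000, -4.0000, -3.0000, 3.0000, 4.0000, -1.0000
Σ(z_t−z̄)(z_{t+2}−z̄) = (4.0000) + (-6.0000) + (-12.0000) + (-12.0000) + (-3.0000) = -29.0000
Denominator Σ(z_t−z̄)² = 56.0000
r_2 = -29.0000 / 56.0000 = -0.518

-0.518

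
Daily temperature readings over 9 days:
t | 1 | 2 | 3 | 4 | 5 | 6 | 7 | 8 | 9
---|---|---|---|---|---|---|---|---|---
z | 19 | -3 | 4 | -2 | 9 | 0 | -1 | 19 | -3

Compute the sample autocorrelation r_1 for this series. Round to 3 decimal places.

Mean z̄ = (19 − 3 + 4 − 2 + 9 + 0 − 1 + 19 − 3)/9 = 4.6667
Numerator Σ_{t=1}^{8}(z_t−z̄)(z_{t+1}−z̄) = -314.1111
Denominator Σ(z_t−z̄)² = 646.0000
r_1 = -314.1111 / 646.0000 = -0.486

-0.486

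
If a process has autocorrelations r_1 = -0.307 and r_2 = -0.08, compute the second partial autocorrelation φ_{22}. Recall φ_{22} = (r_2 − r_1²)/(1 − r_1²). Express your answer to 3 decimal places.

-0.192

φ_{22} = (r_2 − r_1²) / (1 − r_1²)
r_1² = (-0.307)² = 0.094249
Numerator = -0.08 − 0.0942 = -0.1742; denominator = 1 − 0.0942 = 0.9058
φ_{22} = -0.1742 / 0.9058 = -0.192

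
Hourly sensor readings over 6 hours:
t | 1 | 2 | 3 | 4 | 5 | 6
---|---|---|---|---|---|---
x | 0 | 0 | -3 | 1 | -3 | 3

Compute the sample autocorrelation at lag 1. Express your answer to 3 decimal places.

Mean x̄ = (0 + 0 − 3 + 1 − 3 + 3)/6 = -0.3333
Σ(x_t−x̄)(x_{t+1}−x̄) = (0.1111) + (-0.8889) + (-3.5556) + (-3.5556) + (-8.8889) = -16.7778
Denominator Σ(x_t−x̄)² = 27.3333
r_1 = -16.7778 / 27.3333 = -0.614

-0.614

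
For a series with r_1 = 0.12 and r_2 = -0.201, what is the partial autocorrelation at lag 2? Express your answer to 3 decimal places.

-0.219

φ_{22} = (r_2 − r_1²) / (1 − r_1²)
r_1² = (0.12)² = 0.0144
Numerator = -0.201 − 0.0144 = -0.2154; denominator = 1 − 0.0144 = 0.9856
φ_{22} = -0.2154 / 0.9856 = -0.219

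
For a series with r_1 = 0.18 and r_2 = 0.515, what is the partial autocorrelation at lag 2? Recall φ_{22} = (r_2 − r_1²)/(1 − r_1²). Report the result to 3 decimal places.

φ_{22} = (r_2 − r_1²) / (1 − r_1²)
r_1² = (0.18)² = 0.0324
Numerator = 0.515 − 0.0324 = 0.4826; denominator = 1 − 0.0324 = 0.9676
φ_{22} = 0.4826 / 0.9676 = 0.499

0.499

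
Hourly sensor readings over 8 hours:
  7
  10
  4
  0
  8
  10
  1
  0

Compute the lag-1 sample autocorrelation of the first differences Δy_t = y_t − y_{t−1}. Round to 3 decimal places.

First differences Δy: 3, -6, -4, 8, 2, -9, -1
Mean of differences = -1.0000
Numerator Σ(Δy_t−Δȳ)(Δy_{t+1}−Δȳ) = -29.0000
Denominator Σ(Δy_t−Δȳ)² = 204.0000
r_1(Δy) = -29.0000 / 204.0000 = -0.142

-0.142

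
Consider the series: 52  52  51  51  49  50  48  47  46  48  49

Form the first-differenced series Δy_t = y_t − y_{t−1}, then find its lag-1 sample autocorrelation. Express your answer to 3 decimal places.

First differences Δy: 0, -1, 0, -2, 1, -2, -1, -1, 2, 1
Mean of differences = -0.3000
Numerator Σ(Δy_t−Δȳ)(Δy_{t+1}−Δȳ) = -2.2900
Denominator Σ(Δy_t−Δȳ)² = 16.1000
r_1(Δy) = -2.2900 / 16.1000 = -0.142

-0.142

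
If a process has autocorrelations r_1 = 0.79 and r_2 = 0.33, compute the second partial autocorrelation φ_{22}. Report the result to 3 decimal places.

φ_{22} = (r_2 − r_1²) / (1 − r_1²)
r_1² = (0.79)² = 0.6241
Numerator = 0.33 − 0.6241 = -0.2941; denominator = 1 − 0.6241 = 0.3759
φ_{22} = -0.2941 / 0.3759 = -0.782

-0.782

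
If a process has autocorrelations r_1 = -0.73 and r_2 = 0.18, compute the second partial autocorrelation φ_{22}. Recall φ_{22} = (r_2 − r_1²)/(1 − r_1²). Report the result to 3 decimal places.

-0.756

φ_{22} = (r_2 − r_1²) / (1 − r_1²)
r_1² = (-0.73)² = 0.5329
Numerator = 0.18 − 0.5329 = -0.3529; denominator = 1 − 0.5329 = 0.4671
φ_{22} = -0.3529 / 0.4671 = -0.756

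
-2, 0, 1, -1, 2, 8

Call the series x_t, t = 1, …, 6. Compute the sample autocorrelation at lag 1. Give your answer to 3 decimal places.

0.135

Mean x̄ = (-2 + 0 + 1 − 1 + 2 + 8)/6 = 1.3333
Σ(x_t−x̄)(x_{t+1}−x̄) = (4.4444) + (0.4444) + (0.7778) + (-1.5556) + (4.4444) = 8.5556
Denominator Σ(x_t−x̄)² = 63.3333
r_1 = 8.5556 / 63.3333 = 0.135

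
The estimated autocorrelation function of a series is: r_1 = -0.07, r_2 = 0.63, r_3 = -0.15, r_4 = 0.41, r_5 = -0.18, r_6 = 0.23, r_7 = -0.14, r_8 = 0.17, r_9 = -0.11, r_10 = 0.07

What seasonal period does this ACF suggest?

2

The largest autocorrelation is r_2 = 0.63, with weaker echoes at lags 4 (0.41), 6 (0.23) and 8 (0.17); the remaining lags stay at or below 0.07.
The dominant spike at lag 2 indicates a seasonal period of 2.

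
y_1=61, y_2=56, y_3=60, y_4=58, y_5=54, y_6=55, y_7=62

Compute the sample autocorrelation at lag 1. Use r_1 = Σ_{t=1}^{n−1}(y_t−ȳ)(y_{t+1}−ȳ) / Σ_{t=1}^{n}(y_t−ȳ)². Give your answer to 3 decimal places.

Mean ȳ = (61 + 56 + 60 + 58 + 54 + 55 + 62)/7 = 58.0000
Deviations from mean: 3.0000, -2.0000, 2.0000, 0.0000, -4.0000, -3.0000, 4.0000
Σ(y_t−ȳ)(y_{t+1}−ȳ) = (-6.0000) + (-4.0000) + (0.0000) + (0.0000) + (12.0000) + (-12.0000) = -10.0000
Denominator Σ(y_t−ȳ)² = 58.0000
r_1 = -10.0000 / 58.0000 = -0.172

-0.172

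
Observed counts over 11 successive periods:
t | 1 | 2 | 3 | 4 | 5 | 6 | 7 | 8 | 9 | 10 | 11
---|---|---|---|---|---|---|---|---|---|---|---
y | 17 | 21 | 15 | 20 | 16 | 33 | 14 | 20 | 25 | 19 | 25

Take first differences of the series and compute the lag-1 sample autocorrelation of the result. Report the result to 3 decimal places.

First differences Δy: 4, -6, 5, -4, 17, -19, 6, 5, -6, 6
Mean of differences = 0.8000
Numerator Σ(Δy_t−Δȳ)(Δy_{t+1}−Δȳ) = -614.0400
Denominator Σ(Δy_t−Δȳ)² = 869.6000
r_1(Δy) = -614.0400 / 869.6000 = -0.706

-0.706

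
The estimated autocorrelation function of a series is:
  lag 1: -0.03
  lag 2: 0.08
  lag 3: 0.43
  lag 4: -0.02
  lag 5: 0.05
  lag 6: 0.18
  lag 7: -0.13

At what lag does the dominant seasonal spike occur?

The largest autocorrelation is r_3 = 0.43, with a weaker echo at lag 6 (0.18); the remaining lags stay at or below 0.08.
The dominant spike at lag 3 indicates a seasonal period of 3.

3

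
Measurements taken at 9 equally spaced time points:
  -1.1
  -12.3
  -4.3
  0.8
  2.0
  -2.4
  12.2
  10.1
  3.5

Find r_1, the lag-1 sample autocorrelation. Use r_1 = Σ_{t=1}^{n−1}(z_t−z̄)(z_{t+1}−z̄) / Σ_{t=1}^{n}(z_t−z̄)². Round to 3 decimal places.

0.418

Mean z̄ = (-1.1 − 12.3 − 4.3 + 0.8 + 2.0 − 2.4 + 12.2 + 10.1 + 3.5)/9 = 0.9444
Numerator Σ_{t=1}^{8}(z_t−z̄)(z_{t+1}−z̄) = 182.4169
Denominator Σ(z_t−z̄)² = 436.4622
r_1 = 182.4169 / 436.4622 = 0.418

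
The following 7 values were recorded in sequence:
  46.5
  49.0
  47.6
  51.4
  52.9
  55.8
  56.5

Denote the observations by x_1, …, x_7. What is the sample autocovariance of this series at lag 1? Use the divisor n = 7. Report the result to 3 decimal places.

7.131

Mean x̄ = (46.5 + 49.0 + 47.6 + 51.4 + 52.9 + 55.8 + 56.5)/7 = 51.3857
Σ_{t=1}^{6}(x_t−x̄)(x_{t+1}−x̄) = 49.9155
γ_1 = 49.9155 / 7 = 7.131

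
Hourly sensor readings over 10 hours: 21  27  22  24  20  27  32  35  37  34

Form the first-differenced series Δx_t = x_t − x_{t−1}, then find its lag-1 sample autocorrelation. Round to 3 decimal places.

-0.269

First differences Δx: 6, -5, 2, -4, 7, 5, 3, 2, -3
Mean of differences = 1.4444
Numerator Σ(Δx_t−Δx̄)(Δx_{t+1}−Δx̄) = -42.5309
Denominator Σ(Δx_t−Δx̄)² = 158.2222
r_1(Δx) = -42.5309 / 158.2222 = -0.269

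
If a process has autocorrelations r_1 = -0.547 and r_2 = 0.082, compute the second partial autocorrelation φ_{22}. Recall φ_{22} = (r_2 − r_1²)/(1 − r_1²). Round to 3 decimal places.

φ_{22} = (r_2 − r_1²) / (1 − r_1²)
r_1² = (-0.547)² = 0.299209
Numerator = 0.082 − 0.2992 = -0.2172; denominator = 1 − 0.2992 = 0.7008
φ_{22} = -0.2172 / 0.7008 = -0.310

-0.310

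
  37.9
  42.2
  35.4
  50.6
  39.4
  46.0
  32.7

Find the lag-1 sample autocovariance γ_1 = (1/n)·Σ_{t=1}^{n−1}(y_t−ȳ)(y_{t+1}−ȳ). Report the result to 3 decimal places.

-17.969

Mean ȳ = (37.9 + 42.2 + 35.4 + 50.6 + 39.4 + 46.0 + 32.7)/7 = 40.6000
Deviations: -2.7000, 1.6000, -5.2000, 10.0000, -1.2000, 5.4000, -7.9000
Σ_{t=1}^{6}(y_t−ȳ)(y_{t+1}−ȳ) = -125.7800
γ_1 = -125.7800 / 7 = -17.969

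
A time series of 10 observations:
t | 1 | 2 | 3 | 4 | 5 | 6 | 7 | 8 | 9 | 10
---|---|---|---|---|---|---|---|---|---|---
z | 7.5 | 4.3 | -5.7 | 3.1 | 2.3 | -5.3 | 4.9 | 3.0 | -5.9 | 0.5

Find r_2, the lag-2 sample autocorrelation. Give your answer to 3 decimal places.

-0.449

Mean z̄ = (7.5 + 4.3 − 5.7 + 3.1 + 2.3 − 5.3 + 4.9 + 3.0 − 5.9 + 0.5)/10 = 0.8700
Numerator Σ_{t=1}^{8}(z_t−z̄)(z_{t+2}−z̄) = -94.5148
Denominator Σ(z_t−z̄)² = 210.7210
r_2 = -94.5148 / 210.7210 = -0.449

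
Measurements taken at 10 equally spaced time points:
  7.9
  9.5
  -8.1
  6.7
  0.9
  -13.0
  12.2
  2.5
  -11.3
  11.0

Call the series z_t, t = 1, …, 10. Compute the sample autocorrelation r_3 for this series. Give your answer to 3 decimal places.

Mean z̄ = (7.9 + 9.5 − 8.1 + 6.7 + 0.9 − 13.0 + 12.2 + 2.5 − 11.3 + 11.0)/10 = 1.8300
Σ(z_t−z̄)(z_{t+3}−z̄) = (29.5609) + (-7.1331) + (147.2619) + (50.5019) + (-0.6231) + (194.7179) + (95.0929) = 509.3793
Denominator Σ(z_t−z̄)² = 803.2610
r_3 = 509.3793 / 803.2610 = 0.634

0.634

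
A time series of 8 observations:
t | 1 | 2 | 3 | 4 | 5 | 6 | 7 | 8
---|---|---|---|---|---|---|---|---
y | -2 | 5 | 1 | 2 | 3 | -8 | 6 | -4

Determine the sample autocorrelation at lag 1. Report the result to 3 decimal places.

Mean ȳ = (-2 + 5 + 1 + 2 + 3 − 8 + 6 − 4)/8 = 0.3750
Deviations from mean: -2.3750, 4.6250, 0.6250, 1.6250, 2.6250, -8.3750, 5.6250, -4.3750
Σ(y_t−ȳ)(y_{t+1}−ȳ) = (-10.9844) + (2.8906) + (1.0156) + (4.2656) + (-21.9844) + (-47.1094) + (-24.6094) = -96.5156
Denominator Σ(y_t−ȳ)² = 157.8750
r_1 = -96.5156 / 157.8750 = -0.611

-0.611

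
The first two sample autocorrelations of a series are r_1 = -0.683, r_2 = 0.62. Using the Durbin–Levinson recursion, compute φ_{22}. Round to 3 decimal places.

0.288

φ_{22} = (r_2 − r_1²) / (1 − r_1²)
r_1² = (-0.683)² = 0.466489
Numerator = 0.62 − 0.4665 = 0.1535; denominator = 1 − 0.4665 = 0.5335
φ_{22} = 0.1535 / 0.5335 = 0.288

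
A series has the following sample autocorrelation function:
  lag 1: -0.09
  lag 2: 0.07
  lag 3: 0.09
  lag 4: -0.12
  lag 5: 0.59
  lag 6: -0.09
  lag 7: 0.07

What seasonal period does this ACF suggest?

5

The largest autocorrelation is r_5 = 0.59; the remaining lags stay at or below 0.09.
The dominant spike at lag 5 indicates a seasonal period of 5.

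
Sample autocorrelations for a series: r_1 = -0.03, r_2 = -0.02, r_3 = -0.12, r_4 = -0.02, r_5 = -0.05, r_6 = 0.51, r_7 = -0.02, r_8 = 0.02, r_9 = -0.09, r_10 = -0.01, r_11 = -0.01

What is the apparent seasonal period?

6

The largest autocorrelation is r_6 = 0.51; the remaining lags stay at or below 0.02.
The dominant spike at lag 6 indicates a seasonal period of 6.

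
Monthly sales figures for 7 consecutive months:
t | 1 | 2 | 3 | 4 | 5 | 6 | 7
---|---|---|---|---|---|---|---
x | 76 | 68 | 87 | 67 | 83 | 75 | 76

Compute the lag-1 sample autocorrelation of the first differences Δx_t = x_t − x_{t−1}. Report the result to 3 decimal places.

-0.862

First differences Δx: -8, 19, -20, 16, -8, 1
Mean of differences = 0.0000
Numerator Σ(Δx_t−Δx̄)(Δx_{t+1}−Δx̄) = -988.0000
Denominator Σ(Δx_t−Δx̄)² = 1146.0000
r_1(Δx) = -988.0000 / 1146.0000 = -0.862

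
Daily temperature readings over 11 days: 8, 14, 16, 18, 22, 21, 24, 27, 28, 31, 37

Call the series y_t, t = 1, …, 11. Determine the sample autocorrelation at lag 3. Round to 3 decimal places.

0.205

Mean ȳ = (8 + 14 + 16 + 18 + 22 + 21 + 24 + 27 + 28 + 31 + 37)/11 = 22.3636
Numerator Σ_{t=1}^{8}(y_t−ȳ)(y_{t+3}−ȳ) = 139.8760
Denominator Σ(y_t−ȳ)² = 682.5455
r_3 = 139.8760 / 682.5455 = 0.205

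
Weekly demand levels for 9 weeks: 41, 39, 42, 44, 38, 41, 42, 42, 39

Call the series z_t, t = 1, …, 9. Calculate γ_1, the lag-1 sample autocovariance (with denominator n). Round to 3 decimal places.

-0.989

Mean z̄ = (41 + 39 + 42 + 44 + 38 + 41 + 42 + 42 + 39)/9 = 40.8889
Σ_{t=1}^{8}(z_t−z̄)(z_{t+1}−z̄) = -8.9012
γ_1 = -8.9012 / 9 = -0.989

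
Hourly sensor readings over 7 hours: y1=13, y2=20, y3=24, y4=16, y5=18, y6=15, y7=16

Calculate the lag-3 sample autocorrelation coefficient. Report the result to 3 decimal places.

Mean ȳ = (13 + 20 + 24 + 16 + 18 + 15 + 16)/7 = 17.4286
Deviations from mean: -4.4286, 2.5714, 6.5714, -1.4286, 0.5714, -2.4286, -1.4286
Σ(y_t−ȳ)(y_{t+3}−ȳ) = (6.3265) + (1.4694) + (-15.9592) + (2.0408) = -6.1224
Denominator Σ(y_t−ȳ)² = 79.7143
r_3 = -6.1224 / 79.7143 = -0.077

-0.077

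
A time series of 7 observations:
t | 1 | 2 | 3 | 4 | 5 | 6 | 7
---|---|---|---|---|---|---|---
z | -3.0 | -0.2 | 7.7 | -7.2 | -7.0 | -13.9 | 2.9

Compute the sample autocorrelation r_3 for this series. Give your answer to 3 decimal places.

-0.492

Mean z̄ = (-3.0 − 0.2 + 7.7 − 7.2 − 7.0 − 13.9 + 2.9)/7 = -2.9571
Deviations from mean: -0.0429, 2.7571, 10.6571, -4.2429, -4.0429, -10.9429, 5.8571
Σ(z_t−z̄)(z_{t+3}−z̄) = (0.1818) + (-11.1467) + (-116.6196) + (-24.8510) = -152.4355
Denominator Σ(z_t−z̄)² = 309.5771
r_3 = -152.4355 / 309.5771 = -0.492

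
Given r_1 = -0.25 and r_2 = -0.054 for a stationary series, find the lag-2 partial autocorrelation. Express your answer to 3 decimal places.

-0.124

φ_{22} = (r_2 − r_1²) / (1 − r_1²)
r_1² = (-0.25)² = 0.0625
Numerator = -0.054 − 0.0625 = -0.1165; denominator = 1 − 0.0625 = 0.9375
φ_{22} = -0.1165 / 0.9375 = -0.124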